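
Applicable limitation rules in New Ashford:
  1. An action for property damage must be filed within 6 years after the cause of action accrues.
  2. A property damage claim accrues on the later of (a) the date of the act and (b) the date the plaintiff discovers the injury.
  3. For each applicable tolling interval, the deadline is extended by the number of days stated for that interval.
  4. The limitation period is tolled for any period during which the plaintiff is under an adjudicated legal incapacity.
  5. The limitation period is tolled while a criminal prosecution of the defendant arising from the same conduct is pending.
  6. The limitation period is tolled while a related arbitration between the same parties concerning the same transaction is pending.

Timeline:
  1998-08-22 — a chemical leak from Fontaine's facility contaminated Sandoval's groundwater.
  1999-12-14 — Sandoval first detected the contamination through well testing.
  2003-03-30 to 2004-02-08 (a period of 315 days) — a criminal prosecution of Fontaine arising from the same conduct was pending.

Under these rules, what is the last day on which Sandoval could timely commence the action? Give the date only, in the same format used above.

Because discovery on 1999-12-14 post-dates the 1998-08-22 act, accrual under the later-of rule falls on 1999-12-14.
6 years from 1999-12-14 is 2005-12-14.
The pending criminal prosecution from 2003-03-30 to 2004-02-08 tolled the period for 315 days, extending the deadline to 2006-10-25.

2006-10-25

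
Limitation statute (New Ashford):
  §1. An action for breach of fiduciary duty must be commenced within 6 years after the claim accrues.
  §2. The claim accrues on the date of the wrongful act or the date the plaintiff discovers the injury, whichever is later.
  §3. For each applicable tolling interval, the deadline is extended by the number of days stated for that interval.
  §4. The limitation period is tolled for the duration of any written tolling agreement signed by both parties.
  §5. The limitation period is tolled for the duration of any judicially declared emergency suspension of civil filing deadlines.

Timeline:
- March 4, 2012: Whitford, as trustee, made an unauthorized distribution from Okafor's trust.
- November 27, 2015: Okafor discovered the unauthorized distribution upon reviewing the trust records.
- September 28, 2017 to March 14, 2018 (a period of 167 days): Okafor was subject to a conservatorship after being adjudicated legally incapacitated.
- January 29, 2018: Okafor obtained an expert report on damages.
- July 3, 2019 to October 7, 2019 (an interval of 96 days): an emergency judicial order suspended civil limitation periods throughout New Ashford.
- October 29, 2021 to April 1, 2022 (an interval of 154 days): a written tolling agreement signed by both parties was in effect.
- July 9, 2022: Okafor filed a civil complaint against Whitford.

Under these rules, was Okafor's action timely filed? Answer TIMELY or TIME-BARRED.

The claim accrued on November 27, 2015 — the later of the March 4, 2012 act and the November 27, 2015 discovery.
6 years from November 27, 2015 is November 27, 2021.
The emergency suspension of filing deadlines from July 3, 2019 to October 7, 2019 tolled the period for 96 days, extending the deadline to March 3, 2022.
Because the written tolling agreement ran from October 29, 2021 to April 1, 2022, the deadline is extended by 154 days to August 4, 2022.
No stated provision tolls the period for the plaintiff's incapacity, so the interval from September 28, 2017 to March 14, 2018 has no effect on the deadline.
Nothing else in the chronology tolls or restarts the period.
Okafor filed on July 9, 2022, before the August 4, 2022 deadline, so the action is timely.

TIMELY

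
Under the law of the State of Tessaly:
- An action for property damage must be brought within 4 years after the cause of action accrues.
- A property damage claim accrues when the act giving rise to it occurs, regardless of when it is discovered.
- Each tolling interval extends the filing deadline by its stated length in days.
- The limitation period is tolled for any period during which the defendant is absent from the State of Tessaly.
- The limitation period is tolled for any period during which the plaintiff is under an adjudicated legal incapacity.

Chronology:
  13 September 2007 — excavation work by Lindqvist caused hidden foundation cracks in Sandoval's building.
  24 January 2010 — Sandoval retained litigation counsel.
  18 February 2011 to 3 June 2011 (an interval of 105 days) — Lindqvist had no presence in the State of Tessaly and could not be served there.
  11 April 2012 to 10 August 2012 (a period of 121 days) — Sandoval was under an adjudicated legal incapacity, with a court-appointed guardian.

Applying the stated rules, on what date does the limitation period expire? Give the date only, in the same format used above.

27 December 2011

The limitation period began to run on 13 September 2007.
4 years from 13 September 2007 is 13 September 2011.
The period was tolled for 105 days by the defendant's absence from the jurisdiction (18 February 2011 to 3 June 2011), pushing the deadline to 27 December 2011.
The plaintiff's legal incapacity from 11 April 2012 to 10 August 2012 began after the period had already run on 27 December 2011, so it has no tolling effect.
Nothing else in the chronology tolls or restarts the period.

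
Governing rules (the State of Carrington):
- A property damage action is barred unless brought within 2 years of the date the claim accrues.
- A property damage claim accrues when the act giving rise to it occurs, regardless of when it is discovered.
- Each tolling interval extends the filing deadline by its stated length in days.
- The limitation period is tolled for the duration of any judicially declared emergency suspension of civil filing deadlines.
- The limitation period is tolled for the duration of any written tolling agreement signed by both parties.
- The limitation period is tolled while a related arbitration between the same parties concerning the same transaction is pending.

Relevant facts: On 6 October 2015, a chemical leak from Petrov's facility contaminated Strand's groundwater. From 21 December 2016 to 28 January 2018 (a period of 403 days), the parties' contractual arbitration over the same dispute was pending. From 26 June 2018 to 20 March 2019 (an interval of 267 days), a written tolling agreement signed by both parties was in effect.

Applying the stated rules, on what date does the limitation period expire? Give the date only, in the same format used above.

7 August 2019

The claim accrued on 6 October 2015, the date of the act.
2 years from 6 October 2015 is 6 October 2017.
The pending related arbitration from 21 December 2016 to 28 January 2018 tolled the period for 403 days, extending the deadline to 13 November 2018.
Because the written tolling agreement ran from 26 June 2018 to 20 March 2019, the deadline is extended by 267 days to 7 August 2019.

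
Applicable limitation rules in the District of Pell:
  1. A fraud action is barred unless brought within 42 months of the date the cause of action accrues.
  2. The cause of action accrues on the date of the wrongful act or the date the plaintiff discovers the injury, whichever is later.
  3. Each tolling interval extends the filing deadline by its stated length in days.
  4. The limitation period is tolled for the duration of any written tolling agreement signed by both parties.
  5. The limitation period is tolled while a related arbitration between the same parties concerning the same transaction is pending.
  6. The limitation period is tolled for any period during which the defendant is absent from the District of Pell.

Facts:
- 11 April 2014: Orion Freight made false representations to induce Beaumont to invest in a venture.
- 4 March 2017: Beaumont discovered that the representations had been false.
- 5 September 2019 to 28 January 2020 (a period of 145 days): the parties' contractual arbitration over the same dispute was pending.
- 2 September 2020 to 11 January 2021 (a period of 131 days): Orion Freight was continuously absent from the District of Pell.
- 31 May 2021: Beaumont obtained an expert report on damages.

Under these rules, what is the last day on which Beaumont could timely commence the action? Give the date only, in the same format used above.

Taking the later of the act (11 April 2014) and discovery (4 March 2017), the claim accrued on 4 March 2017.
42 months from 4 March 2017 is 4 September 2020.
The pending related arbitration from 5 September 2019 to 28 January 2020 tolled the period for 145 days, extending the deadline to 27 January 2021.
The period was tolled for 131 days by the defendant's absence from the jurisdiction (2 September 2020 to 11 January 2021), pushing the deadline to 7 June 2021.
The other events in the timeline have no effect on the limitation period under the stated rules.

7 June 2021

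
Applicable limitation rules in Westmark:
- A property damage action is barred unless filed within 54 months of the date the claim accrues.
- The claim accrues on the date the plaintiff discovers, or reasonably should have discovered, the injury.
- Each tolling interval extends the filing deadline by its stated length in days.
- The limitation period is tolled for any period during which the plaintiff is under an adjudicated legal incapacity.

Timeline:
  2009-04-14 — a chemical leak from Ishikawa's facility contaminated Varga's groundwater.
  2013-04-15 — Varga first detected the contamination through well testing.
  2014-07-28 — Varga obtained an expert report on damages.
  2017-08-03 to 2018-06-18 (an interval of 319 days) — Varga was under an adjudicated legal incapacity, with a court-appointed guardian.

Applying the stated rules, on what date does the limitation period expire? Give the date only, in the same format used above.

2018-08-30

Accrual is tied to discovery, so the period began on 2013-04-15 rather than on 2009-04-14 when the act occurred.
54 months from 2013-04-15 is 2017-10-15.
The plaintiff's legal incapacity from 2017-08-03 to 2018-06-18 tolled the period for 319 days, extending the deadline to 2018-08-30.
None of the other events listed affects the running of the period under the stated rules.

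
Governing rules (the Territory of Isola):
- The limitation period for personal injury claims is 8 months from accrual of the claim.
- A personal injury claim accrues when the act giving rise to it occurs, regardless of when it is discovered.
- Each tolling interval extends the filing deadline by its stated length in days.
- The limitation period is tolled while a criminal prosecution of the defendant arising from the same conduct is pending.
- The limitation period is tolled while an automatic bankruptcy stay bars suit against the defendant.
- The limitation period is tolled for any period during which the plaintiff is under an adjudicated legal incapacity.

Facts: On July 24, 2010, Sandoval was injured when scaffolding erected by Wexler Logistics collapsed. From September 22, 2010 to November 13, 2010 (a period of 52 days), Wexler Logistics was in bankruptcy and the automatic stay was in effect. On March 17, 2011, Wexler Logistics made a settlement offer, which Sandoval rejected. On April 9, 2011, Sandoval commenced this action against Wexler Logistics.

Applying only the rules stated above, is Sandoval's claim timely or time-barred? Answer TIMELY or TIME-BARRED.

The claim accrued on July 24, 2010, the date of the act.
8 months from July 24, 2010 is March 24, 2011.
The automatic bankruptcy stay from September 22, 2010 to November 13, 2010 tolled the period for 52 days, extending the deadline to May 15, 2011.
Nothing else in the chronology tolls or restarts the period.
The April 9, 2011 filing precedes the May 15, 2011 deadline; the claim is timely.

TIMELY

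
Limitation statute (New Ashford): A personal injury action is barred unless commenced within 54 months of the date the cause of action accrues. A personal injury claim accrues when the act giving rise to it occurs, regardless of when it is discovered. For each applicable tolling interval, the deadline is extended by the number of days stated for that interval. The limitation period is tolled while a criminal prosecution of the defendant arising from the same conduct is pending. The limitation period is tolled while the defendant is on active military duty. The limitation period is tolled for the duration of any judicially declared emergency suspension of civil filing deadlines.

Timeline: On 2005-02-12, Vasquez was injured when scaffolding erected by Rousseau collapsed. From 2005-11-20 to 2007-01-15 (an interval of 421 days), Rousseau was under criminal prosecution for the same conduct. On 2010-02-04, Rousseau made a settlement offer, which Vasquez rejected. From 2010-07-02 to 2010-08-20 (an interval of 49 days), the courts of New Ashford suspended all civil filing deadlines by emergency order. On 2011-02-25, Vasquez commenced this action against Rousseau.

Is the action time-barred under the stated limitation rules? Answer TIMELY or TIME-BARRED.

The claim accrued on 2005-02-12, when the wrongful act occurred.
54 months from 2005-02-12 is 2009-08-12.
Because the pending criminal prosecution ran from 2005-11-20 to 2007-01-15, the deadline is extended by 421 days to 2010-10-07.
The period was tolled for 49 days by the emergency suspension of filing deadlines (2010-07-02 to 2010-08-20), pushing the deadline to 2010-11-25.
The other events in the timeline have no effect on the limitation period under the stated rules.
Filing on 2011-02-25 missed the 2010-11-25 deadline — the action is time-barred.

TIME-BARRED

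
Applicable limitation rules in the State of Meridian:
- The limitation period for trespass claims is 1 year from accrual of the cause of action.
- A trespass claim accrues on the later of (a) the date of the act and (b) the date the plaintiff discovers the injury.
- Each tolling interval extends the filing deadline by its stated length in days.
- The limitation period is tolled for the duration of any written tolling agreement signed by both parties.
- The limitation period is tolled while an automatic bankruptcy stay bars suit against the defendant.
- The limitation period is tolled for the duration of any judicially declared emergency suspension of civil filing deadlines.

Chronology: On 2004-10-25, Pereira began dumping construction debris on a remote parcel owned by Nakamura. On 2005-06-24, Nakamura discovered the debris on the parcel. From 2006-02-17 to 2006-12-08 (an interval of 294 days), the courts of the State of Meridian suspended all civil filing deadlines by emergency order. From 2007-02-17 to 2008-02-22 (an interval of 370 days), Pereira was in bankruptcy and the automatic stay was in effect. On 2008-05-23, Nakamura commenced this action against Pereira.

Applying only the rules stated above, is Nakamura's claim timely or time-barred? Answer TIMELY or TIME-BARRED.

TIME-BARRED

The claim accrued on 2005-06-24 — the later of the 2004-10-25 act and the 2005-06-24 discovery.
Adding the 1 year base period to 2005-06-24 gives a deadline of 2006-06-24, before any tolling.
The emergency suspension of filing deadlines from 2006-02-17 to 2006-12-08 tolled the period for 294 days, extending the deadline to 2007-04-14.
Because the automatic bankruptcy stay ran from 2007-02-17 to 2008-02-22, the deadline is extended by 370 days to 2008-04-18.
Filing on 2008-05-23 missed the 2008-04-18 deadline — the action is time-barred.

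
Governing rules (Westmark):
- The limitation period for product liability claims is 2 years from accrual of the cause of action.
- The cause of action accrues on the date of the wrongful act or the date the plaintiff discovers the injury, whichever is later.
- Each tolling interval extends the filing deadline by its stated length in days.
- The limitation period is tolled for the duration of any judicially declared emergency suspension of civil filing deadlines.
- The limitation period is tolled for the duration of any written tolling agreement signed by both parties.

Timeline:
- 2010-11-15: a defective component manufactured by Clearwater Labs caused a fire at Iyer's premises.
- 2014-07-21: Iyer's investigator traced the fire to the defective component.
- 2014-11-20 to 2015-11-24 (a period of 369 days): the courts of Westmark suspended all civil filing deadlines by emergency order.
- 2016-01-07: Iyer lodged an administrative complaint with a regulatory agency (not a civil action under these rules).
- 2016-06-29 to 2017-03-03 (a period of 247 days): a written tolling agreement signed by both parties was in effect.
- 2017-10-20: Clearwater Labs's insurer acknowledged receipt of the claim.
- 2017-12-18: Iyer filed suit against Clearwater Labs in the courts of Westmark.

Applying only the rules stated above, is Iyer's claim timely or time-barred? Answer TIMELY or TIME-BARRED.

TIMELY

The claim accrued on 2014-07-21 — the later of the 2010-11-15 act and the 2014-07-21 discovery.
Adding the 2 years base period to 2014-07-21 gives a deadline of 2016-07-21, before any tolling.
The emergency suspension of filing deadlines from 2014-11-20 to 2015-11-24 tolled the period for 369 days, extending the deadline to 2017-07-25.
Because the written tolling agreement ran from 2016-06-29 to 2017-03-03, the deadline is extended by 247 days to 2018-03-29.
Nothing else in the chronology tolls or restarts the period.
Iyer filed on 2017-12-18, before the 2018-03-29 deadline, so the action is timely.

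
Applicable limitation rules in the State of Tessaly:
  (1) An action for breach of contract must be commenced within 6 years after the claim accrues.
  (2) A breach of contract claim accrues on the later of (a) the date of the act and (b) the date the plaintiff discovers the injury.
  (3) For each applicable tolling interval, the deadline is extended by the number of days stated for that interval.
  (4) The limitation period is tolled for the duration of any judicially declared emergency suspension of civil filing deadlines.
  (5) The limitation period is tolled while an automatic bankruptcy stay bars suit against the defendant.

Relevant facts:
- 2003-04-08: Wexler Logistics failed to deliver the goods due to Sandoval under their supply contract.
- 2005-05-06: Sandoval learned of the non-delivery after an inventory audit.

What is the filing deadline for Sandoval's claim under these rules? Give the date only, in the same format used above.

2011-05-06

Because discovery on 2005-05-06 post-dates the 2003-04-08 act, accrual under the later-of rule falls on 2005-05-06.
The untolled deadline — 6 years after 2005-05-06 — is 2011-05-06.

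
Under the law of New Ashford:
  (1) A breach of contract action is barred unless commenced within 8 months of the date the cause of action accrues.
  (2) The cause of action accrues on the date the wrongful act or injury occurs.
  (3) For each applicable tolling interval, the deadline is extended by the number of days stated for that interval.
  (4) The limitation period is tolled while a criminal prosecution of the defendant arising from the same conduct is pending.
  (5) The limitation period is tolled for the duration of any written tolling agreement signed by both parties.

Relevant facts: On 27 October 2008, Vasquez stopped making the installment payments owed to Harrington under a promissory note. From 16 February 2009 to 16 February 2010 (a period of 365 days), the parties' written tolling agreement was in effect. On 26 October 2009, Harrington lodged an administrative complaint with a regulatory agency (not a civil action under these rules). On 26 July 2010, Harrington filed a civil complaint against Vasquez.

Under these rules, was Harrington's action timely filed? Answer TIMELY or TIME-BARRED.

TIME-BARRED

The claim accrued on 27 October 2008, when the wrongful act occurred.
The untolled deadline — 8 months after 27 October 2008 — is 27 June 2009.
The written tolling agreement from 16 February 2009 to 16 February 2010 tolled the period for 365 days, extending the deadline to 27 June 2010.
None of the other events listed affects the running of the period under the stated rules.
Filing on 26 July 2010 missed the 27 June 2010 deadline — the action is time-barred.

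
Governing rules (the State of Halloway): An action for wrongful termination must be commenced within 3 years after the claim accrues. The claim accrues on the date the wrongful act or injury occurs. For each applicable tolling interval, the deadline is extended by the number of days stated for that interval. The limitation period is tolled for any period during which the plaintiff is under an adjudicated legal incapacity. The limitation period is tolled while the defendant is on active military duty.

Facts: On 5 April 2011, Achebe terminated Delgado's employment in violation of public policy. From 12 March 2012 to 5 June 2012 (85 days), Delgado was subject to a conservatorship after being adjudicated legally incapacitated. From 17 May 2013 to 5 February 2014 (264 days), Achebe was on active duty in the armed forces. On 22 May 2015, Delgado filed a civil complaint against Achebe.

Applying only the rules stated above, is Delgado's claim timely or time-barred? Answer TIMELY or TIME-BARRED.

TIME-BARRED

The claim accrued on 5 April 2011, when the wrongful act occurred.
3 years from 5 April 2011 is 5 April 2014.
The plaintiff's legal incapacity from 12 March 2012 to 5 June 2012 tolled the period for 85 days, extending the deadline to 29 June 2014.
The period was tolled for 264 days by the defendant's active military service (17 May 2013 to 5 February 2014), pushing the deadline to 20 March 2015.
Delgado filed on 22 May 2015, after the 20 March 2015 deadline, so the action is time-barred.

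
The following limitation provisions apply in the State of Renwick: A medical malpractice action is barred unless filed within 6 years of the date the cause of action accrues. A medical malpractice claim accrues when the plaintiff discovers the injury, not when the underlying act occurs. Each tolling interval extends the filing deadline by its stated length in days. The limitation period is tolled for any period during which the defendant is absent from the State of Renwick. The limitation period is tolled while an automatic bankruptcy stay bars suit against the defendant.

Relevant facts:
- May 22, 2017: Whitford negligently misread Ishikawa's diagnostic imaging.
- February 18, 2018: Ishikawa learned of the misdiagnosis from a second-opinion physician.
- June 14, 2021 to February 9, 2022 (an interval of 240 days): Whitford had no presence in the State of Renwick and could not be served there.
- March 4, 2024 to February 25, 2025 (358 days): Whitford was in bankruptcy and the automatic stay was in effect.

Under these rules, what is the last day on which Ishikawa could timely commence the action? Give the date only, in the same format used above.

October 8, 2025

Accrual is tied to discovery, so the period began on February 18, 2018 rather than on May 22, 2017 when the act occurred.
6 years from February 18, 2018 is February 18, 2024.
Because the defendant's absence from the jurisdiction ran from June 14, 2021 to February 9, 2022, the deadline is extended by 240 days to October 15, 2024.
Because the automatic bankruptcy stay ran from March 4, 2024 to February 25, 2025, the deadline is extended by 358 days to October 8, 2025.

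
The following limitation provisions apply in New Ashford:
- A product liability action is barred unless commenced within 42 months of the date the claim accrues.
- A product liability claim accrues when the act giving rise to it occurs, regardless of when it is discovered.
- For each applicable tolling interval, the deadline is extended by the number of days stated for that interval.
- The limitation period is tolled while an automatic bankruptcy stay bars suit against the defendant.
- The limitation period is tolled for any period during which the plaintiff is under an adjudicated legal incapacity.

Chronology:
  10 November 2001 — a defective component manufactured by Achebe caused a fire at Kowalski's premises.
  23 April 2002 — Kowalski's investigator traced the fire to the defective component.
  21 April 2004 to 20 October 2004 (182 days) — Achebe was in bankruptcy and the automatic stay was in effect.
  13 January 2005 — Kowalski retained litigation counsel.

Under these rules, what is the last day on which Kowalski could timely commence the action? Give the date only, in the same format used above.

The claim accrued on 10 November 2001, when the wrongful act occurred; under the stated occurrence rule the 23 April 2002 discovery does not delay accrual.
Adding the 42 months base period to 10 November 2001 gives a deadline of 10 May 2005, before any tolling.
Because the automatic bankruptcy stay ran from 21 April 2004 to 20 October 2004, the deadline is extended by 182 days to 8 November 2005.
The other events in the timeline have no effect on the limitation period under the stated rules.

8 November 2005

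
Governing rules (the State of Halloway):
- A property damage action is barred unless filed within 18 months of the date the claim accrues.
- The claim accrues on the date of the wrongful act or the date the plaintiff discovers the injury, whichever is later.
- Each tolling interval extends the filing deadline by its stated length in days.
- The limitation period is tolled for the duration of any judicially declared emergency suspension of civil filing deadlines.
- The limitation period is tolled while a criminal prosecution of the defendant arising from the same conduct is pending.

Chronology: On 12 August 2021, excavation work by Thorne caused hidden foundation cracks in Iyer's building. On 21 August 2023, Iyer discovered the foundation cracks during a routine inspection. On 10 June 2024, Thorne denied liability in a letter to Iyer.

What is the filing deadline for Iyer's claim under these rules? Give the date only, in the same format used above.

21 February 2025

Taking the later of the act (12 August 2021) and discovery (21 August 2023), the claim accrued on 21 August 2023.
18 months from 21 August 2023 is 21 February 2025.
None of the other events listed affects the running of the period under the stated rules.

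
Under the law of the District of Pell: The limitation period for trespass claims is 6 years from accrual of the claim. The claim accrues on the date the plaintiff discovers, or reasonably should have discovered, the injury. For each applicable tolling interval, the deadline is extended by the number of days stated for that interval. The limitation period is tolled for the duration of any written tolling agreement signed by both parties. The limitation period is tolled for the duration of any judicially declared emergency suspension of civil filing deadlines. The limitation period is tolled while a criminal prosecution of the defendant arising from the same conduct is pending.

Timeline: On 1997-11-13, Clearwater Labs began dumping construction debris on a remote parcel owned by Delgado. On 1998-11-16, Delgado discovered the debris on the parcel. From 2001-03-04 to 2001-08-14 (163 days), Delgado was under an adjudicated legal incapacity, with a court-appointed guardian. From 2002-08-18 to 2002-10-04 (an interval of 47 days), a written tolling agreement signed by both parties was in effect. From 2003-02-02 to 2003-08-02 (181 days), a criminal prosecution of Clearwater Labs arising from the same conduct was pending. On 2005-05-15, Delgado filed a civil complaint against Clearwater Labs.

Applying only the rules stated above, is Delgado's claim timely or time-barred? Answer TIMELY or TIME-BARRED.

TIMELY

Accrual is tied to discovery, so the period began on 1998-11-16 rather than on 1997-11-13 when the act occurred.
Adding the 6 years base period to 1998-11-16 gives a deadline of 2004-11-16, before any tolling.
The written tolling agreement from 2002-08-18 to 2002-10-04 tolled the period for 47 days, extending the deadline to 2005-01-02.
The period was tolled for 181 days by the pending criminal prosecution (2003-02-02 to 2003-08-02), pushing the deadline to 2005-07-02.
Although the plaintiff's incapacity ran from 2001-03-04 to 2001-08-14, the stated rules do not make that a tolling event, so it is disregarded.
The 2005-05-15 filing precedes the 2005-07-02 deadline; the claim is timely.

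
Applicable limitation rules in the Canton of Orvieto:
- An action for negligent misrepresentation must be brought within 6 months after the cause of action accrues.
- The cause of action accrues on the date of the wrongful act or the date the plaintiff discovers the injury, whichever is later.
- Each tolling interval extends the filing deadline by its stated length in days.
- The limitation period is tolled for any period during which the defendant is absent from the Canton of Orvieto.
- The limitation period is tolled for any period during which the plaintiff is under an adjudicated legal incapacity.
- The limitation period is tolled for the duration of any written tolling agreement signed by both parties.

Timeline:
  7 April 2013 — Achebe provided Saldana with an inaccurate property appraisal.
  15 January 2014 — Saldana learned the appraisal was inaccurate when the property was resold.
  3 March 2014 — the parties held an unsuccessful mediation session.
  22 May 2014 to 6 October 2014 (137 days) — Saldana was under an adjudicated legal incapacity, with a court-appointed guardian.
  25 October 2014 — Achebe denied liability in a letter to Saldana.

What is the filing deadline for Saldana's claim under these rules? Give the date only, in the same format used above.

29 November 2014

Because discovery on 15 January 2014 post-dates the 7 April 2013 act, accrual under the later-of rule falls on 15 January 2014.
The untolled deadline — 6 months after 15 January 2014 — is 15 July 2014.
The period was tolled for 137 days by the plaintiff's legal incapacity (22 May 2014 to 6 October 2014), pushing the deadline to 29 November 2014.
None of the other events listed affects the running of the period under the stated rules.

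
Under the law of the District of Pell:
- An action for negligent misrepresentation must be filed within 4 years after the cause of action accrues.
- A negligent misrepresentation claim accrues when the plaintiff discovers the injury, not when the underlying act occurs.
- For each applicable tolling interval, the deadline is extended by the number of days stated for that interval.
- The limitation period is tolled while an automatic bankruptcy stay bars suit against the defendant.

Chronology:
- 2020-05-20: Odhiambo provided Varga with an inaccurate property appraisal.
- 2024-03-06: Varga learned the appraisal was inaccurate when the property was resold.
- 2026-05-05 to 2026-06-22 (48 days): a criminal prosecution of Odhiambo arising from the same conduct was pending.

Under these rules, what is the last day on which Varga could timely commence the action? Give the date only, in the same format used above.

2028-03-06

Accrual is tied to discovery, so the period began on 2024-03-06 rather than on 2020-05-20 when the act occurred.
4 years from 2024-03-06 is 2028-03-06.
Although a criminal prosecution ran from 2026-05-05 to 2026-06-22, the stated rules do not make that a tolling event, so it is disregarded.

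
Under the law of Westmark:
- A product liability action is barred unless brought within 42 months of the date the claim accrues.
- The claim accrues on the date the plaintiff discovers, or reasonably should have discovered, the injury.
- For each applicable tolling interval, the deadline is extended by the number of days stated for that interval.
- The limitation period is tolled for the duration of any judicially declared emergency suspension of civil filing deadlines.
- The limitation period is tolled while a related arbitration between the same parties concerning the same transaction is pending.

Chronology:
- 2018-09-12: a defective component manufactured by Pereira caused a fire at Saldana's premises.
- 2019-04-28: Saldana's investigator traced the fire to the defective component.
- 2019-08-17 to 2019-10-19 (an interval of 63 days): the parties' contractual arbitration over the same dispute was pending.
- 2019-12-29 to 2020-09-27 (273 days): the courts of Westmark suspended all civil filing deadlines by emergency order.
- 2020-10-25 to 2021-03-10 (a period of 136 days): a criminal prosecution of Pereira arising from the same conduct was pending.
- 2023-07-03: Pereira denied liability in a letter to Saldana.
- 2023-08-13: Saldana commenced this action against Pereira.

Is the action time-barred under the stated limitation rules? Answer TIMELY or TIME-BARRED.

The claim did not accrue until Saldana discovered the injury on 2019-04-28; the 2018-09-12 act date does not start the clock under the stated rule.
The untolled deadline — 42 months after 2019-04-28 — is 2022-10-28.
Because the pending related arbitration ran from 2019-08-17 to 2019-10-19, the deadline is extended by 63 days to 2022-12-30.
Because the emergency suspension of filing deadlines ran from 2019-12-29 to 2020-09-27, the deadline is extended by 273 days to 2023-09-29.
Although a criminal prosecution ran from 2020-10-25 to 2021-03-10, the stated rules do not make that a tolling event, so it is disregarded.
None of the other events listed affects the running of the period under the stated rules.
Saldana filed on 2023-08-13, before the 2023-09-29 deadline, so the action is timely.

TIMELY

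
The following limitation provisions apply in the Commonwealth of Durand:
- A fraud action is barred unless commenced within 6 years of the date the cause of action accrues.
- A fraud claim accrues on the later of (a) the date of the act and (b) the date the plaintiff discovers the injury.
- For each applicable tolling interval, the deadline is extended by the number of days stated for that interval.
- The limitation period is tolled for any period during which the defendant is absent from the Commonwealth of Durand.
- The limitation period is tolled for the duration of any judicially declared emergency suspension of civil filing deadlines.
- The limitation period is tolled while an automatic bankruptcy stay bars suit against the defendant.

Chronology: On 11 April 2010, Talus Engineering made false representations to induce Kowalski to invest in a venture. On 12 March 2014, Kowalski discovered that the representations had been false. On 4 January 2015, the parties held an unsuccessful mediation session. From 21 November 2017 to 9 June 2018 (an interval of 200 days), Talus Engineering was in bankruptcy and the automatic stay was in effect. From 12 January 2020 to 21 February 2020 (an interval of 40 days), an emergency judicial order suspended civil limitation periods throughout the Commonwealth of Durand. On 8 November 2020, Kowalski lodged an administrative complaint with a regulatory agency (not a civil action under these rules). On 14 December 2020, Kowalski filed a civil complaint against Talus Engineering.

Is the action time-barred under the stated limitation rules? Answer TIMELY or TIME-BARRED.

Because discovery on 12 March 2014 post-dates the 11 April 2010 act, accrual under the later-of rule falls on 12 March 2014.
Adding the 6 years base period to 12 March 2014 gives a deadline of 12 March 2020, before any tolling.
Because the automatic bankruptcy stay ran from 21 November 2017 to 9 June 2018, the deadline is extended by 200 days to 28 September 2020.
Because the emergency suspension of filing deadlines ran from 12 January 2020 to 21 February 2020, the deadline is extended by 40 days to 7 November 2020.
The other events in the timeline have no effect on the limitation period under the stated rules.
Filing on 14 December 2020 missed the 7 November 2020 deadline — the action is time-barred.

TIME-BARRED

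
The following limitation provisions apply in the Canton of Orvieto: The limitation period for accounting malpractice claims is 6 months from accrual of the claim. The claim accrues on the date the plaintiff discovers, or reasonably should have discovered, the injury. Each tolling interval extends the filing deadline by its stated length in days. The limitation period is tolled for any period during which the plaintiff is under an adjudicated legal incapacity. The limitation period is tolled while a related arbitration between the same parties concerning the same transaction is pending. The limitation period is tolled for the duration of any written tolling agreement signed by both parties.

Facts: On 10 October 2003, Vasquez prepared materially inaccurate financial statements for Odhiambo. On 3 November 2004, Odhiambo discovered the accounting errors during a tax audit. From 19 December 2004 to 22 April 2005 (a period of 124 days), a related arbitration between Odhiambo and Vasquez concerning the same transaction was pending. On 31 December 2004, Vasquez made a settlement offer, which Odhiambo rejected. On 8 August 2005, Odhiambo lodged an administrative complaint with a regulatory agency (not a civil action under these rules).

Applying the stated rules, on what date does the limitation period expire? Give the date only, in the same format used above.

The claim did not accrue until Odhiambo discovered the injury on 3 November 2004; the 10 October 2003 act date does not start the clock under the stated rule.
The untolled deadline — 6 months after 3 November 2004 — is 3 May 2005.
The period was tolled for 124 days by the pending related arbitration (19 December 2004 to 22 April 2005), pushing the deadline to 4 September 2005.
Nothing else in the chronology tolls or restarts the period.

4 September 2005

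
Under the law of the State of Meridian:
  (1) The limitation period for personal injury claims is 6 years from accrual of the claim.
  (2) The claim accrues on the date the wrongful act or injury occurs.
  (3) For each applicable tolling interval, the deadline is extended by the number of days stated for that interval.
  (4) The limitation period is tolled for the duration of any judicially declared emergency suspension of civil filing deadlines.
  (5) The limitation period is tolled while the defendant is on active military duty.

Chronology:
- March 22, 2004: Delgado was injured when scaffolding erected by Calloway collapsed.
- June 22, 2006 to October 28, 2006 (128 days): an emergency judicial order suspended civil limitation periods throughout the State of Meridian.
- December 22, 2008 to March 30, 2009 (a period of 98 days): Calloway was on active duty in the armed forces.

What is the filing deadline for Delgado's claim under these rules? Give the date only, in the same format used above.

The limitation period began to run on March 22, 2004.
The untolled deadline — 6 years after March 22, 2004 — is March 22, 2010.
Because the emergency suspension of filing deadlines ran from June 22, 2006 to October 28, 2006, the deadline is extended by 128 days to July 28, 2010.
Because the defendant's active military service ran from December 22, 2008 to March 30, 2009, the deadline is extended by 98 days to November 3, 2010.

November 3, 2010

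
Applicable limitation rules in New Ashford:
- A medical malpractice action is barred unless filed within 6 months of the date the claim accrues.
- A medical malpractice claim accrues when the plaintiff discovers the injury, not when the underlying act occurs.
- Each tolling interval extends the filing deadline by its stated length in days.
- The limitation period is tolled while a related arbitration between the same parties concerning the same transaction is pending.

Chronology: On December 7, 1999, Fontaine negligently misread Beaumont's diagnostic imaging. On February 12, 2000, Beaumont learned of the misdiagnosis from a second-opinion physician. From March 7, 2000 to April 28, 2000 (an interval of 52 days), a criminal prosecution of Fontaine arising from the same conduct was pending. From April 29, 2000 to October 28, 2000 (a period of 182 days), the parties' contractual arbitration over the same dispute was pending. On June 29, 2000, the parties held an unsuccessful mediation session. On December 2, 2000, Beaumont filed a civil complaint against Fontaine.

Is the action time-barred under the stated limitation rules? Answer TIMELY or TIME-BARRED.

TIMELY

Accrual is tied to discovery, so the period began on February 12, 2000 rather than on December 7, 1999 when the act occurred.
6 months from February 12, 2000 is August 12, 2000.
The period was tolled for 182 days by the pending related arbitration (April 29, 2000 to October 28, 2000), pushing the deadline to February 10, 2001.
The pending criminal prosecution from March 7, 2000 to April 28, 2000 does not toll the period, because no stated rule makes a criminal prosecution a tolling event.
The other events in the timeline have no effect on the limitation period under the stated rules.
Beaumont filed on December 2, 2000, before the February 10, 2001 deadline, so the action is timely.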